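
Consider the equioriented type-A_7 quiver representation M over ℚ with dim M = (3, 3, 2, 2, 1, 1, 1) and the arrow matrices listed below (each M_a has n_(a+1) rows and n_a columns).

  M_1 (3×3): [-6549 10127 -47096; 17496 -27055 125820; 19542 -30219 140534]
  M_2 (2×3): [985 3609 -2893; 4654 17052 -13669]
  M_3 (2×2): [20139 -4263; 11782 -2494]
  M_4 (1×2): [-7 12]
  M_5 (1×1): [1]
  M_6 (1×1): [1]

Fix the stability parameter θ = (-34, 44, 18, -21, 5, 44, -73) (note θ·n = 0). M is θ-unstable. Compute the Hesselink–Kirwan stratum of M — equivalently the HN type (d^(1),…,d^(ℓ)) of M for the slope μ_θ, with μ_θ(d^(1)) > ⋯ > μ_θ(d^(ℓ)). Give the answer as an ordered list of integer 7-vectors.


Interval decomposition of M: I[1,2], I[1,3], I[1,7], I[4,4].
HN type (ℓ=5): μ^(1)=44; μ^(2)=31; μ^(3)=17/6; μ^(4)=-21; μ^(5)=-34

((0, 1, 0, 0, 0, 0, 0); (0, 1, 1, 0, 0, 0, 0); (0, 1, 1, 1, 1, 1, 1); (0, 0, 0, 1, 0, 0, 0); (3, 0, 0, 0, 0, 0, 0))


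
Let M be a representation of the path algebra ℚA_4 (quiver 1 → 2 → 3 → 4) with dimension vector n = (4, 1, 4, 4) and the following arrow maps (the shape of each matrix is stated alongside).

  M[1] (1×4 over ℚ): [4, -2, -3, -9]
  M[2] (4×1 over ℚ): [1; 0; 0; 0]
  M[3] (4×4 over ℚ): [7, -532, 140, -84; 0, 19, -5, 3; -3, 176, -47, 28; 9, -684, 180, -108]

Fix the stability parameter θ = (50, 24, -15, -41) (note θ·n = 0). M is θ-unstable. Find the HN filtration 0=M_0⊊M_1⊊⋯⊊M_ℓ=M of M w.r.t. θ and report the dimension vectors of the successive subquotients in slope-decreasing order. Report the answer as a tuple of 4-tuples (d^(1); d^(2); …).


Barcode: M ≅ I[1,1]^3, I[1,4], I[3,3], I[3,4]^2, I[4,4]. HN layers by μ_θ (5 steps, strictly decreasing):
  μ^(1)=50; μ^(2)=9/2; μ^(3)=-15; μ^(4)=-28; μ^(5)=-41

((3, 0, 0, 0); (1, 1, 1, 1); (0, 0, 1, 0); (0, 0, 2, 2); (0, 0, 0, 1))


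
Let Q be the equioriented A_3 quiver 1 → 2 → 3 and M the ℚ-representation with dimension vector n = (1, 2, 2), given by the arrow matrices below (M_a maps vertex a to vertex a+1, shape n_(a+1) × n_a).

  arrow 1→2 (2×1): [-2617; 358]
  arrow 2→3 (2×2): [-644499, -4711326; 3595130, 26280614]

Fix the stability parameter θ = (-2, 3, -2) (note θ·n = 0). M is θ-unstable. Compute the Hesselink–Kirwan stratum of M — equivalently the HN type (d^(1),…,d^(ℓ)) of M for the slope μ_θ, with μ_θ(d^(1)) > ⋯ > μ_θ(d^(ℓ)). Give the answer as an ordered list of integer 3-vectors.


Barcode: M ≅ I[1,3], I[2,3]. HN layers by μ_θ (2 steps, strictly decreasing):
  μ^(1)=1/2; μ^(2)=-2

((0, 2, 2); (1, 0, 0))


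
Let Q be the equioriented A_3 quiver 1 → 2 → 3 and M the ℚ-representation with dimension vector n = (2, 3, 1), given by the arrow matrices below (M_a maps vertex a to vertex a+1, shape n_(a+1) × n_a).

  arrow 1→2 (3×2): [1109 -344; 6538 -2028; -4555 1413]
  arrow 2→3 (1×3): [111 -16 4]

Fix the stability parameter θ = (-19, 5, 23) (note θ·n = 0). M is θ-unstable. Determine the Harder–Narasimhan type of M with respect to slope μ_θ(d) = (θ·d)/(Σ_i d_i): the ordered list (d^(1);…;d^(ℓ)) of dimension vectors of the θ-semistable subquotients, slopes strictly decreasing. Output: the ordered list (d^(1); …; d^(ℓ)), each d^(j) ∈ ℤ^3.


Barcode: M ≅ I[1,2], I[1,3], I[2,2]. HN layers by μ_θ (3 steps, strictly decreasing):
  μ^(1)=23; μ^(2)=5; μ^(3)=-19

((0, 0, 1); (0, 3, 0); (2, 0, 0))


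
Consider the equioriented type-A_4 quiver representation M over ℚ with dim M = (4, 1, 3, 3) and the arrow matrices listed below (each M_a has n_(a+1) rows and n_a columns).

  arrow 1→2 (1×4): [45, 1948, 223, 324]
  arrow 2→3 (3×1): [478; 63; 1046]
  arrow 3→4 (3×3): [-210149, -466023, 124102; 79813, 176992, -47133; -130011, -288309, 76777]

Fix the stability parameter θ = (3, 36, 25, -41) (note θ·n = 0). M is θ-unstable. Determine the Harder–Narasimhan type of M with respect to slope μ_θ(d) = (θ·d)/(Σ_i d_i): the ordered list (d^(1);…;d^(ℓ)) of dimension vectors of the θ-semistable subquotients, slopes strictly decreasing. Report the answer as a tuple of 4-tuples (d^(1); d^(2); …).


Via rank(M_{q-1}∘⋯∘M_p): M ≅ I[1,1]^3, I[1,4], I[3,4]^2.
μ_θ-semistable layers: μ^(1)=20/3; μ^(2)=3; μ^(3)=-8

((0, 1, 1, 1); (4, 0, 0, 0); (0, 0, 2, 2))


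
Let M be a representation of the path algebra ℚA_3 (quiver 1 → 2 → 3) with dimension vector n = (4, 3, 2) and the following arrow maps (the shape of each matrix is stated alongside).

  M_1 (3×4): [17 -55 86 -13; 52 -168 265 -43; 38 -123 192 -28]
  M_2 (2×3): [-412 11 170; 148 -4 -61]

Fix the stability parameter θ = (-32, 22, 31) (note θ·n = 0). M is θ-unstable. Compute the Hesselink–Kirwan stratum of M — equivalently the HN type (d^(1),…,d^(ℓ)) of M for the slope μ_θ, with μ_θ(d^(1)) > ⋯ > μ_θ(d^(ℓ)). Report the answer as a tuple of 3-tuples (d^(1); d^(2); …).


Via rank(M_{q-1}∘⋯∘M_p): M ≅ I[1,1], I[1,2], I[1,3]^2.
μ_θ-semistable layers: μ^(1)=31; μ^(2)=22; μ^(3)=-32

((0, 0, 2); (0, 3, 0); (4, 0, 0))


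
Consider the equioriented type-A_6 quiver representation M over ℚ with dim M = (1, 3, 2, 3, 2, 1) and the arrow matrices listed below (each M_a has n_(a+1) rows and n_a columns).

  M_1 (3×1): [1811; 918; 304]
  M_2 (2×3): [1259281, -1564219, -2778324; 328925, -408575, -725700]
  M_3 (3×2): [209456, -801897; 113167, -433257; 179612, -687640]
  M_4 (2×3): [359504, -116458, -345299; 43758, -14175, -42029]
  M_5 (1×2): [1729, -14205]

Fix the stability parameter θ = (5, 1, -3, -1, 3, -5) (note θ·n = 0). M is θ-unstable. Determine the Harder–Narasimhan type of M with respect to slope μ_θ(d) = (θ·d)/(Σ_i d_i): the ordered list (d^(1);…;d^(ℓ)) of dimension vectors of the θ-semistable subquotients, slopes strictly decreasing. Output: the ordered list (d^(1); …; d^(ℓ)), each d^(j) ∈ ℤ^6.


Barcode: M ≅ I[1,4], I[2,2]^2, I[3,6], I[4,5]. HN layers by μ_θ (5 steps, strictly decreasing):
  μ^(1)=3; μ^(2)=1; μ^(3)=1/2; μ^(4)=-1; μ^(5)=-3

((0, 0, 0, 0, 1, 0); (0, 2, 0, 0, 0, 0); (1, 1, 1, 1, 0, 0); (0, 0, 0, 2, 1, 1); (0, 0, 1, 0, 0, 0))


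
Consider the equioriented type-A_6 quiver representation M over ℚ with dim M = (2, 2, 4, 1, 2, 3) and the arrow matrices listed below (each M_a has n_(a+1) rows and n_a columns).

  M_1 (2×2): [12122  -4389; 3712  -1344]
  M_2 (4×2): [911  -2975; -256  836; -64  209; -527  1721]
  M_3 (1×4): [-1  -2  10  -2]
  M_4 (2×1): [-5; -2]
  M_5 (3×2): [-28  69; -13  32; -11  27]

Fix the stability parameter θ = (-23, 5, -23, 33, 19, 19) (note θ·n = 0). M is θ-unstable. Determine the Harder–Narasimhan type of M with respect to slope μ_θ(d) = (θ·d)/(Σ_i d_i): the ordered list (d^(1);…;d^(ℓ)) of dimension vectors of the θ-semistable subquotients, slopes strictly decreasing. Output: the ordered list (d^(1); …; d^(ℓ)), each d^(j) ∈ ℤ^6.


Barcode: M ≅ I[1,1], I[1,6], I[2,3], I[3,3]^2, I[5,6], I[6,6]. HN layers by μ_θ (4 steps, strictly decreasing):
  μ^(1)=71/3; μ^(2)=19; μ^(3)=-9; μ^(4)=-23

((0, 0, 0, 1, 1, 1); (0, 0, 0, 0, 1, 2); (0, 2, 2, 0, 0, 0); (2, 0, 2, 0, 0, 0))


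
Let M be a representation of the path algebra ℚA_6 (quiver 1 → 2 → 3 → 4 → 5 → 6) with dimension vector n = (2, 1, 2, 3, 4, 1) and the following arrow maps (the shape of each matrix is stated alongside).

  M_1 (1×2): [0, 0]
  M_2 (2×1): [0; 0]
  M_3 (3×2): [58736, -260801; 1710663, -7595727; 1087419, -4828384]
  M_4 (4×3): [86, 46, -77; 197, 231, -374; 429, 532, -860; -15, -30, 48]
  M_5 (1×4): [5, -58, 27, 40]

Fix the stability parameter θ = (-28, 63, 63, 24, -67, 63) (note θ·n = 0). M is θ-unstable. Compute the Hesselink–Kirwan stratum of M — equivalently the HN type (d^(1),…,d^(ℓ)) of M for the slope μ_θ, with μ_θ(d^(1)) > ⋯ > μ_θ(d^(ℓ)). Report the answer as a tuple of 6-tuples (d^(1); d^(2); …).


Via rank(M_{q-1}∘⋯∘M_p): M ≅ I[1,1]^2, I[2,2], I[3,5], I[3,6], I[4,5], I[5,5].
μ_θ-semistable layers: μ^(1)=63; μ^(2)=20/3; μ^(3)=-43/2; μ^(4)=-28; μ^(5)=-67

((0, 1, 0, 0, 0, 1); (0, 0, 2, 2, 2, 0); (0, 0, 0, 1, 1, 0); (2, 0, 0, 0, 0, 0); (0, 0, 0, 0, 1, 0))


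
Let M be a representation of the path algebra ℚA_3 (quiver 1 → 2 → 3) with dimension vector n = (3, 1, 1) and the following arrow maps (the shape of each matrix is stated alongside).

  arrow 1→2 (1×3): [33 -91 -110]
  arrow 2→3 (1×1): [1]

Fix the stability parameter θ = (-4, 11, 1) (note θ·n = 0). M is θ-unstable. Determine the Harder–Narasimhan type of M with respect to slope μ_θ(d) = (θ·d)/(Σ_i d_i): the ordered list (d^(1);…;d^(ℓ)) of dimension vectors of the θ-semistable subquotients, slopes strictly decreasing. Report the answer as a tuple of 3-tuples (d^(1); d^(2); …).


Via rank(M_{q-1}∘⋯∘M_p): M ≅ I[1,1]^2, I[1,3].
μ_θ-semistable layers: μ^(1)=6; μ^(2)=-4

((0, 1, 1); (3, 0, 0))


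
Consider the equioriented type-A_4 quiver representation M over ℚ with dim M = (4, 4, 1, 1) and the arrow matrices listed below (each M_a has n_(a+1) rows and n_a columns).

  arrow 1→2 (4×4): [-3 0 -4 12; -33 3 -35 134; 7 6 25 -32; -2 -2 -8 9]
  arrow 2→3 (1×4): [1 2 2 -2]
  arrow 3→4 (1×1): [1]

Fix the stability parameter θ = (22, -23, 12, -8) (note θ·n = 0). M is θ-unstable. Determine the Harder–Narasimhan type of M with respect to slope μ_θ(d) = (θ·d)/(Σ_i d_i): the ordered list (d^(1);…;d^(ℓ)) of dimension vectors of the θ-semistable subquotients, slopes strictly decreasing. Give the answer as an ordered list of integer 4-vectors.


Barcode: M ≅ I[1,2]^3, I[1,4]. HN layers by μ_θ (2 steps, strictly decreasing):
  μ^(1)=2; μ^(2)=-1/2

((0, 0, 1, 1); (4, 4, 0, 0))


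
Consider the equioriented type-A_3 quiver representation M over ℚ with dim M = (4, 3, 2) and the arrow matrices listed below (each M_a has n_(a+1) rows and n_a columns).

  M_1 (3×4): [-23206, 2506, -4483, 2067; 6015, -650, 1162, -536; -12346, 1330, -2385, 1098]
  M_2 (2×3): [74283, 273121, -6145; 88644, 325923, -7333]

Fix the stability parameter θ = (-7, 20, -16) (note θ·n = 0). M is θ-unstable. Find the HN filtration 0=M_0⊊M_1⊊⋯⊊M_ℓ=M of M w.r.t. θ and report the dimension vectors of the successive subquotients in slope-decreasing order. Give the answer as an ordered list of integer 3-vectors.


Via rank(M_{q-1}∘⋯∘M_p): M ≅ I[1,1], I[1,2], I[1,3]^2.
μ_θ-semistable layers: μ^(1)=20; μ^(2)=2; μ^(3)=-7

((0, 1, 0); (0, 2, 2); (4, 0, 0))


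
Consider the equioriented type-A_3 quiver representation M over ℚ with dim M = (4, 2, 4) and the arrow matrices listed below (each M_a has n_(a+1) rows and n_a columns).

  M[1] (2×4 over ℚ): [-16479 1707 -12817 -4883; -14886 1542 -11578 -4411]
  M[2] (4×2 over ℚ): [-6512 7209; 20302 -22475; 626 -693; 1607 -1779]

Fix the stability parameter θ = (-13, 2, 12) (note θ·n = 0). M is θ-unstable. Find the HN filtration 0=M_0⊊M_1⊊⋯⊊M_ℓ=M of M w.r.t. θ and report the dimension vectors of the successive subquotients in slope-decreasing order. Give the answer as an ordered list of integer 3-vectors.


Via rank(M_{q-1}∘⋯∘M_p): M ≅ I[1,1]^2, I[1,3]^2, I[3,3]^2.
μ_θ-semistable layers: μ^(1)=12; μ^(2)=2; μ^(3)=-13

((0, 0, 4); (0, 2, 0); (4, 0, 0))


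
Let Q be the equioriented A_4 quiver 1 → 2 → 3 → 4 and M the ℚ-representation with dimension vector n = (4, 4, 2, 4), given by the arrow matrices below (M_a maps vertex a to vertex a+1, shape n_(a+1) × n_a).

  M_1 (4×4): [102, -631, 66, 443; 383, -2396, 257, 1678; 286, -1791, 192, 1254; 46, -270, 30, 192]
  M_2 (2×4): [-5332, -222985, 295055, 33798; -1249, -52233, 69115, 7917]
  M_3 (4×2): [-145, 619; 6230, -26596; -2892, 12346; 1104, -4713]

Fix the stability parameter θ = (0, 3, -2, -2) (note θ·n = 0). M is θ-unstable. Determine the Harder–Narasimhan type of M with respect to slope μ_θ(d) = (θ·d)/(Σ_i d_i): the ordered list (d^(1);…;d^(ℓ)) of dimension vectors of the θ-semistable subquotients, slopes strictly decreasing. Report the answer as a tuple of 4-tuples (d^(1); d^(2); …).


Via rank(M_{q-1}∘⋯∘M_p): M ≅ I[1,1], I[1,2], I[1,4]^2, I[2,2], I[4,4]^2.
μ_θ-semistable layers: μ^(1)=3; μ^(2)=0; μ^(3)=-1/4; μ^(4)=-2

((0, 2, 0, 0); (2, 0, 0, 0); (2, 2, 2, 2); (0, 0, 0, 2))


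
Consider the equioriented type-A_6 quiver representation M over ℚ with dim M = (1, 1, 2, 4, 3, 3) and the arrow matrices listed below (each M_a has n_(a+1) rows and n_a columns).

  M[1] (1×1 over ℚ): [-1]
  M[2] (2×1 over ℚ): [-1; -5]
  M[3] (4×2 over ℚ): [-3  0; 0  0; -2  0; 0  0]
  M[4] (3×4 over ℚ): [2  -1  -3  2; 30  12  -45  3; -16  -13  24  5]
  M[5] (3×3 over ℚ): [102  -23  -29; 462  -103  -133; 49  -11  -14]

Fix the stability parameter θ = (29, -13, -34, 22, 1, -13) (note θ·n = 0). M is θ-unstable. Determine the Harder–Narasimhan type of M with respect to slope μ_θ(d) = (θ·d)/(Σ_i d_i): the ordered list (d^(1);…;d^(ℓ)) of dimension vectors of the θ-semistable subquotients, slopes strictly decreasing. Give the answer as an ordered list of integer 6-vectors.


Via rank(M_{q-1}∘⋯∘M_p): M ≅ I[1,4], I[3,3], I[4,4], I[4,6]^2, I[5,5], I[6,6].
μ_θ-semistable layers: μ^(1)=22; μ^(2)=10/3; μ^(3)=1; μ^(4)=-6; μ^(5)=-13; μ^(6)=-34

((0, 0, 0, 2, 0, 0); (0, 0, 0, 2, 2, 2); (0, 0, 0, 0, 1, 0); (1, 1, 1, 0, 0, 0); (0, 0, 0, 0, 0, 1); (0, 0, 1, 0, 0, 0))


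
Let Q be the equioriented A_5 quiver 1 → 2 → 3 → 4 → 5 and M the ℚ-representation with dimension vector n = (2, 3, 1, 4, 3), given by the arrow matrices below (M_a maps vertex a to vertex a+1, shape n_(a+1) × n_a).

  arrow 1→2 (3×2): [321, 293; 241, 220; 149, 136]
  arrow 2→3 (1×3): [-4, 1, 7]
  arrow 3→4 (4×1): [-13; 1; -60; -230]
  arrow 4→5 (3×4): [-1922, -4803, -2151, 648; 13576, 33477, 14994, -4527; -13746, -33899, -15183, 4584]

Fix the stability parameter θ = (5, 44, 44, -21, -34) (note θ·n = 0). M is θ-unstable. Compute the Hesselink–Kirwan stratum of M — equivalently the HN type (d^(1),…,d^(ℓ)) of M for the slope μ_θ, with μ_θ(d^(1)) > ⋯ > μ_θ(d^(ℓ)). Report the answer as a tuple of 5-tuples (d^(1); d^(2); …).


Barcode: M ≅ I[1,2]^2, I[2,5], I[4,4]^2, I[4,5], I[5,5]. HN layers by μ_θ (6 steps, strictly decreasing):
  μ^(1)=44; μ^(2)=33/4; μ^(3)=5; μ^(4)=-21; μ^(5)=-55/2; μ^(6)=-34

((0, 2, 0, 0, 0); (0, 1, 1, 1, 1); (2, 0, 0, 0, 0); (0, 0, 0, 2, 0); (0, 0, 0, 1, 1); (0, 0, 0, 0, 1))


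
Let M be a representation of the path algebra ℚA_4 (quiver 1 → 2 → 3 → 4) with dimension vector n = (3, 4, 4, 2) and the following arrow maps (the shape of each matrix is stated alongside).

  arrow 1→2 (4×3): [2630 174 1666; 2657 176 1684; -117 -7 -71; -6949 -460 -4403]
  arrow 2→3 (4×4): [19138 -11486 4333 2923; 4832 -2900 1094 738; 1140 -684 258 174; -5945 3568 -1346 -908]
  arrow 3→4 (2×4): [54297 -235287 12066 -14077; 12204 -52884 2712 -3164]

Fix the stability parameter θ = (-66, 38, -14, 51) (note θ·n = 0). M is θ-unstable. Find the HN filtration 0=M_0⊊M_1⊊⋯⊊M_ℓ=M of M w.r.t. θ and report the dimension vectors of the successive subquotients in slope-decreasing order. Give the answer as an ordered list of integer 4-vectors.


Via rank(M_{q-1}∘⋯∘M_p): M ≅ I[1,2]^2, I[1,4], I[2,3], I[3,3]^2, I[4,4].
μ_θ-semistable layers: μ^(1)=51; μ^(2)=38; μ^(3)=12; μ^(4)=-14; μ^(5)=-66

((0, 0, 0, 2); (0, 2, 0, 0); (0, 2, 2, 0); (0, 0, 2, 0); (3, 0, 0, 0))


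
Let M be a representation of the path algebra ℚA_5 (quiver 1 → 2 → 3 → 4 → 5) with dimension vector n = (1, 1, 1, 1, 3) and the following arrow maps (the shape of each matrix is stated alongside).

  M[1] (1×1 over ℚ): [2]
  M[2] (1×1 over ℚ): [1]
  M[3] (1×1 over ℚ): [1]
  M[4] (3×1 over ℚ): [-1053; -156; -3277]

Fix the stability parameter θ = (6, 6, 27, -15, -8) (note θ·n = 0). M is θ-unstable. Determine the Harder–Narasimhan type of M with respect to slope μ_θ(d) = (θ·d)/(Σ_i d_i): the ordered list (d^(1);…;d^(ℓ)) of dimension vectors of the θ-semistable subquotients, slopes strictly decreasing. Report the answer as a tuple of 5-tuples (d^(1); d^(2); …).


Via rank(M_{q-1}∘⋯∘M_p): M ≅ I[1,5], I[5,5]^2.
μ_θ-semistable layers: μ^(1)=16/5; μ^(2)=-8

((1, 1, 1, 1, 1); (0, 0, 0, 0, 2))


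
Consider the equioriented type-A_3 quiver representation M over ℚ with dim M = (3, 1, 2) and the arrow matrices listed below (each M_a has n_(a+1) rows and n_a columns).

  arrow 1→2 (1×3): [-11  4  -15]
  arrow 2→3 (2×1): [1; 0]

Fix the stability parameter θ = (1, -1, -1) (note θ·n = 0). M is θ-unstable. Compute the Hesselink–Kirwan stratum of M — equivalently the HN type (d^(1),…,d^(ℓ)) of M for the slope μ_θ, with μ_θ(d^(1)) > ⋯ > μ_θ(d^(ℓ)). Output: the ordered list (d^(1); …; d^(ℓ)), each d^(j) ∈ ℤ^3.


Via rank(M_{q-1}∘⋯∘M_p): M ≅ I[1,1]^2, I[1,3], I[3,3].
μ_θ-semistable layers: μ^(1)=1; μ^(2)=-1/3; μ^(3)=-1

((2, 0, 0); (1, 1, 1); (0, 0, 1))


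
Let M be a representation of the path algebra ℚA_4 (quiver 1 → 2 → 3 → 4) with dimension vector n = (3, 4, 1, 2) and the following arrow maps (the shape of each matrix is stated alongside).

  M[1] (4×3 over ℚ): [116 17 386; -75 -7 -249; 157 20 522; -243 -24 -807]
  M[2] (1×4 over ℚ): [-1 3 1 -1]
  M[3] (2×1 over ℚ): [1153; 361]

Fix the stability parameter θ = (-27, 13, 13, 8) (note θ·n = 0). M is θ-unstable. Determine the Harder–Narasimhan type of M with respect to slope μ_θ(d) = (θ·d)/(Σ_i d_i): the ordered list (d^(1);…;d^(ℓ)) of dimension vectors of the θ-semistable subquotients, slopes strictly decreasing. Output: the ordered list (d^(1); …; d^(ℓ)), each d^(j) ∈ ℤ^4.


Via rank(M_{q-1}∘⋯∘M_p): M ≅ I[1,2]^2, I[1,4], I[2,2], I[4,4].
μ_θ-semistable layers: μ^(1)=13; μ^(2)=34/3; μ^(3)=8; μ^(4)=-27

((0, 3, 0, 0); (0, 1, 1, 1); (0, 0, 0, 1); (3, 0, 0, 0))


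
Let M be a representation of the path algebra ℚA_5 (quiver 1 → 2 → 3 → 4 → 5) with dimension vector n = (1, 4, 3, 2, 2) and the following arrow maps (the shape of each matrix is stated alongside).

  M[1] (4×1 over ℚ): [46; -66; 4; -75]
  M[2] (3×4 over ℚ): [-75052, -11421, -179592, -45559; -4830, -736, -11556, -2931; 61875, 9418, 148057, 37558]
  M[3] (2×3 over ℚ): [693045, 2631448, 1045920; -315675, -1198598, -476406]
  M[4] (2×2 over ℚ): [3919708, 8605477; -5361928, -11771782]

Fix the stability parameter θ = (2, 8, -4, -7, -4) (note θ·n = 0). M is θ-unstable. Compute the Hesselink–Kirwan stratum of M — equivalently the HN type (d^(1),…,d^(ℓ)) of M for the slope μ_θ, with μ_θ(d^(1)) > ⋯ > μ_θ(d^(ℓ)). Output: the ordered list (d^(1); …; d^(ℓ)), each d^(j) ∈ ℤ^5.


Interval decomposition of M: I[1,5], I[2,2], I[2,3], I[2,4], I[5,5].
HN type (ℓ=4): μ^(1)=8; μ^(2)=2; μ^(3)=-1; μ^(4)=-4

((0, 1, 0, 0, 0); (0, 1, 1, 0, 0); (1, 2, 2, 2, 1); (0, 0, 0, 0, 1))


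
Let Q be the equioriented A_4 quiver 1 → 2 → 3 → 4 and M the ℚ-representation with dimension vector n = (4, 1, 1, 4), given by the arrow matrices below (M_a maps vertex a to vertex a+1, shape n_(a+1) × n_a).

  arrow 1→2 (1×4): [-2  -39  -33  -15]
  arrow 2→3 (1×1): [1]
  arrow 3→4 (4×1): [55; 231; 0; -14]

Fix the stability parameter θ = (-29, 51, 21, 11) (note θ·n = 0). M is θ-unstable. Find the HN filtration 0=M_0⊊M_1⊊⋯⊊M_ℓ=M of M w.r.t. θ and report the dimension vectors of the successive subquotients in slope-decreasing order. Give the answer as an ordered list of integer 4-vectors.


Via rank(M_{q-1}∘⋯∘M_p): M ≅ I[1,1]^3, I[1,4], I[4,4]^3.
μ_θ-semistable layers: μ^(1)=83/3; μ^(2)=11; μ^(3)=-29

((0, 1, 1, 1); (0, 0, 0, 3); (4, 0, 0, 0))


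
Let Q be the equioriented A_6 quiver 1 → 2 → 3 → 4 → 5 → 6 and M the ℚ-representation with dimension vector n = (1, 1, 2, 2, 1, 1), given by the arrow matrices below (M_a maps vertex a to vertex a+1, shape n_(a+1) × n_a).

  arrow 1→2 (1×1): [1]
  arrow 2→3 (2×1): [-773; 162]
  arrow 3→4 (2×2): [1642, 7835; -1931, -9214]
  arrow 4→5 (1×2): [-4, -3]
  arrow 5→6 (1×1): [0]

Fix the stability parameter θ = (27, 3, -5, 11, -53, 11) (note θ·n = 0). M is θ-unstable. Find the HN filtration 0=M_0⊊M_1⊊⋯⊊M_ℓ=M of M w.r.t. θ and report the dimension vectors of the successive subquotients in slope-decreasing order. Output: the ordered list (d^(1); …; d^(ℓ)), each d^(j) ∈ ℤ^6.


Via rank(M_{q-1}∘⋯∘M_p): M ≅ I[1,5], I[3,4], I[6,6].
μ_θ-semistable layers: μ^(1)=11; μ^(2)=-17/5; μ^(3)=-5

((0, 0, 0, 1, 0, 1); (1, 1, 1, 1, 1, 0); (0, 0, 1, 0, 0, 0))


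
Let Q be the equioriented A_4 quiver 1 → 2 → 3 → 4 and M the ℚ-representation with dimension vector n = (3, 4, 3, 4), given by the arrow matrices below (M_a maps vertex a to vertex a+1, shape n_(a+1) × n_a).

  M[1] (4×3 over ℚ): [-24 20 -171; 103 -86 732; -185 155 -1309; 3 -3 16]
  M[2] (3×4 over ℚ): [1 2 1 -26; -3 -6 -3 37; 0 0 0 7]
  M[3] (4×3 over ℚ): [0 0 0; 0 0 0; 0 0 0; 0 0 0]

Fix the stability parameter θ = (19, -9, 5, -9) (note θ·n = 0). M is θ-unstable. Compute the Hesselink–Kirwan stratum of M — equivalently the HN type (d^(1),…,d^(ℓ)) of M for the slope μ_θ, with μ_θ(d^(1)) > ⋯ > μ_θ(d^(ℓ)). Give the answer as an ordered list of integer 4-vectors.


Via rank(M_{q-1}∘⋯∘M_p): M ≅ I[1,2]^2, I[1,3], I[2,3], I[3,3], I[4,4]^4.
μ_θ-semistable layers: μ^(1)=5; μ^(2)=-9

((3, 3, 3, 0); (0, 1, 0, 4))


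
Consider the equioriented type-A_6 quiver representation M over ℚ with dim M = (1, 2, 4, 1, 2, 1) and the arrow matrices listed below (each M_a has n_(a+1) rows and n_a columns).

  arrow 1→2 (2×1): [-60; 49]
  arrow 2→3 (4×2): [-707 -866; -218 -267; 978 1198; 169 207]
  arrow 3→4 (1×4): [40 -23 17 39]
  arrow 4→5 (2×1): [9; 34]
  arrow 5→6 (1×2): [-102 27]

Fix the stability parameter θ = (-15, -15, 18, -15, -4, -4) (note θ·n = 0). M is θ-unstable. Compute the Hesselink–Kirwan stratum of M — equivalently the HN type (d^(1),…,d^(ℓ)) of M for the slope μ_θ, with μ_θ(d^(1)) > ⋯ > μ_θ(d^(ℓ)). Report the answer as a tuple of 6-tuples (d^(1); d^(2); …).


Interval decomposition of M: I[1,3], I[2,5], I[3,3]^2, I[5,6].
HN type (ℓ=4): μ^(1)=18; μ^(2)=-1/3; μ^(3)=-4; μ^(4)=-15

((0, 0, 3, 0, 0, 0); (0, 0, 1, 1, 1, 0); (0, 0, 0, 0, 1, 1); (1, 2, 0, 0, 0, 0))


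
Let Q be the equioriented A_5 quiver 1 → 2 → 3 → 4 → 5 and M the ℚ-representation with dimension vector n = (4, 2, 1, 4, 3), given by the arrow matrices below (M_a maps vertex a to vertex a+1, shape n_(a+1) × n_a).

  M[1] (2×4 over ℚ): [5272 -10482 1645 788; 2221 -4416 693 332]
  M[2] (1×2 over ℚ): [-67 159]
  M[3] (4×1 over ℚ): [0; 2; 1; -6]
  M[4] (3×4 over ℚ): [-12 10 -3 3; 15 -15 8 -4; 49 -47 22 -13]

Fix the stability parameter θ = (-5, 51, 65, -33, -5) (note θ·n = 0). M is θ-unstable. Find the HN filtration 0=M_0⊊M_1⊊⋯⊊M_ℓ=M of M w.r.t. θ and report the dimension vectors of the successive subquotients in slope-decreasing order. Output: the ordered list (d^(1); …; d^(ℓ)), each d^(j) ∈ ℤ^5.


Interval decomposition of M: I[1,1]^2, I[1,2], I[1,5], I[4,4], I[4,5]^2.
HN type (ℓ=4): μ^(1)=51; μ^(2)=39/2; μ^(3)=-5; μ^(4)=-33

((0, 1, 0, 0, 0); (0, 1, 1, 1, 1); (4, 0, 0, 0, 2); (0, 0, 0, 3, 0))


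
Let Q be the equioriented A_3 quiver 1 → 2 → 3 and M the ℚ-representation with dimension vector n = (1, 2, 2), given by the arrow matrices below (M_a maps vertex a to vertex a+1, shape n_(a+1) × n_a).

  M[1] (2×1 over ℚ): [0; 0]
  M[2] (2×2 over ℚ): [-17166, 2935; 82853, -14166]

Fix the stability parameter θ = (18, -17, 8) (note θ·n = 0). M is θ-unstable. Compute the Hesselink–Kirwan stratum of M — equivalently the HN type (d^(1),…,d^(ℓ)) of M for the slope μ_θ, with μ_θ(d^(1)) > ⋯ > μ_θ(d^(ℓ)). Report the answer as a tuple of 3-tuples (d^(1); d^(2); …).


Interval decomposition of M: I[1,1], I[2,3]^2.
HN type (ℓ=3): μ^(1)=18; μ^(2)=8; μ^(3)=-17

((1, 0, 0); (0, 0, 2); (0, 2, 0))


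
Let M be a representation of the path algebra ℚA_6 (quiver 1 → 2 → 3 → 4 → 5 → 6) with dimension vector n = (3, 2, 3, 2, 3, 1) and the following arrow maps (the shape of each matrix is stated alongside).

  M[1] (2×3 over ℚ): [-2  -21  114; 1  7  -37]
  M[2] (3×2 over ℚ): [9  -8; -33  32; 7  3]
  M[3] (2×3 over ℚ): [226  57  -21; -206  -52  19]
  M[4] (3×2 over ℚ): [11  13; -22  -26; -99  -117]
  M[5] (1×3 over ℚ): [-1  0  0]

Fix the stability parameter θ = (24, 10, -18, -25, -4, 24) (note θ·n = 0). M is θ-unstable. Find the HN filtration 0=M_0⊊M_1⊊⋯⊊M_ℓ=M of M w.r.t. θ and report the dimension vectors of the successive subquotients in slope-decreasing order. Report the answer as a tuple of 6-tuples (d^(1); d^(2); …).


Interval decomposition of M: I[1,1], I[1,4], I[1,6], I[3,3], I[5,5]^2.
HN type (ℓ=5): μ^(1)=24; μ^(2)=-9/4; μ^(3)=-13/5; μ^(4)=-4; μ^(5)=-18

((1, 0, 0, 0, 0, 1); (1, 1, 1, 1, 0, 0); (1, 1, 1, 1, 1, 0); (0, 0, 0, 0, 2, 0); (0, 0, 1, 0, 0, 0))


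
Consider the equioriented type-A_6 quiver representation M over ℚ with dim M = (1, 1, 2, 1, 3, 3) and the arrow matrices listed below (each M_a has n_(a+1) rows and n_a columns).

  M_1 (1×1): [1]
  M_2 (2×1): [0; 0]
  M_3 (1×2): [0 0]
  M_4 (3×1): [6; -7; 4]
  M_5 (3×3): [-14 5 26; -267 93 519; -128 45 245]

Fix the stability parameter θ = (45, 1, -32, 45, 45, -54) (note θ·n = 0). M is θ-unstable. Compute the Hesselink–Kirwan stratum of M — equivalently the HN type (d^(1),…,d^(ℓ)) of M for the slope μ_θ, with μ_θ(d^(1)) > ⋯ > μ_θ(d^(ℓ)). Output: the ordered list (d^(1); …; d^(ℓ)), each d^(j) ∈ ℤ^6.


Via rank(M_{q-1}∘⋯∘M_p): M ≅ I[1,2], I[3,3]^2, I[4,6], I[5,6]^2.
μ_θ-semistable layers: μ^(1)=23; μ^(2)=12; μ^(3)=-9/2; μ^(4)=-32

((1, 1, 0, 0, 0, 0); (0, 0, 0, 1, 1, 1); (0, 0, 0, 0, 2, 2); (0, 0, 2, 0, 0, 0))


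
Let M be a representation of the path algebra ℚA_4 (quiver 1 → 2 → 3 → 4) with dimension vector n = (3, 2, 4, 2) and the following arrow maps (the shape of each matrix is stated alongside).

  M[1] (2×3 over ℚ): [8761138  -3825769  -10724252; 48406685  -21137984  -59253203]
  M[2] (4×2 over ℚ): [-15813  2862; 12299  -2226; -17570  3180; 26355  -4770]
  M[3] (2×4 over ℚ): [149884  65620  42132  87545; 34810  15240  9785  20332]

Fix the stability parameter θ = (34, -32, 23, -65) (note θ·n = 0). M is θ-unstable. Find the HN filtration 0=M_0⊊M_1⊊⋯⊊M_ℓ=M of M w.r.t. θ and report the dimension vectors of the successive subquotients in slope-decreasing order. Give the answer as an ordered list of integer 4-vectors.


Barcode: M ≅ I[1,1], I[1,2], I[1,4], I[3,3]^2, I[3,4]. HN layers by μ_θ (5 steps, strictly decreasing):
  μ^(1)=34; μ^(2)=23; μ^(3)=1; μ^(4)=-10; μ^(5)=-21

((1, 0, 0, 0); (0, 0, 2, 0); (1, 1, 0, 0); (1, 1, 1, 1); (0, 0, 1, 1))


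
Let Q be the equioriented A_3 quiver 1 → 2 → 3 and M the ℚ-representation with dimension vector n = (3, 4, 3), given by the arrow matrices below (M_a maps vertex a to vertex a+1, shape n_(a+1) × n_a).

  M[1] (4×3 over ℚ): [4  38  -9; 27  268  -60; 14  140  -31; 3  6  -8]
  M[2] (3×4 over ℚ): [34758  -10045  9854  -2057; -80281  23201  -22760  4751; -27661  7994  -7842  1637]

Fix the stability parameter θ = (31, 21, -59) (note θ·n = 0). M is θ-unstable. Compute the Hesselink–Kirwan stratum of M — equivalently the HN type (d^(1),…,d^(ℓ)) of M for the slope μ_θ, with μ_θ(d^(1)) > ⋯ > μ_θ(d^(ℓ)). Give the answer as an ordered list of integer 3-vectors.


Barcode: M ≅ I[1,3]^3, I[2,2]. HN layers by μ_θ (2 steps, strictly decreasing):
  μ^(1)=21; μ^(2)=-7/3

((0, 1, 0); (3, 3, 3))


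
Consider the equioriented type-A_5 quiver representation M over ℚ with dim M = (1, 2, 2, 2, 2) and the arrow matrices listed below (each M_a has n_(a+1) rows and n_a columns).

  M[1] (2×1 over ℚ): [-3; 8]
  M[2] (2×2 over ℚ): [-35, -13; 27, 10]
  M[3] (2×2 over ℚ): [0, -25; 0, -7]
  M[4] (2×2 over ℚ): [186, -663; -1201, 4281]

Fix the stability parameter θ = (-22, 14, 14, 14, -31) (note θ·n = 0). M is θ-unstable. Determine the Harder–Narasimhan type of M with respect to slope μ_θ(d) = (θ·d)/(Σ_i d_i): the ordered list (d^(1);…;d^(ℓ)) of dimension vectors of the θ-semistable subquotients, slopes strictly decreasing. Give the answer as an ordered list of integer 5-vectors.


Via rank(M_{q-1}∘⋯∘M_p): M ≅ I[1,5], I[2,3], I[4,5].
μ_θ-semistable layers: μ^(1)=14; μ^(2)=11/4; μ^(3)=-17/2; μ^(4)=-22

((0, 1, 1, 0, 0); (0, 1, 1, 1, 1); (0, 0, 0, 1, 1); (1, 0, 0, 0, 0))


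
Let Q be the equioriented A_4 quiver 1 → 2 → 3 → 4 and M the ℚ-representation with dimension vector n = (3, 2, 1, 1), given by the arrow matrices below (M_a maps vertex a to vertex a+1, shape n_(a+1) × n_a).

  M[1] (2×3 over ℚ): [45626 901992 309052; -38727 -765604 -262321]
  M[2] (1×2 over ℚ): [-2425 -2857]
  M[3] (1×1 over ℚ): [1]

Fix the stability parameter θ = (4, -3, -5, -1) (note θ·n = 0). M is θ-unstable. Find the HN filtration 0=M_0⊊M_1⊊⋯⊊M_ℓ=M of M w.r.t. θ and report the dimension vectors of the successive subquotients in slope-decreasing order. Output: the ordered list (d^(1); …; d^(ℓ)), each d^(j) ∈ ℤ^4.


Interval decomposition of M: I[1,1], I[1,2], I[1,4].
HN type (ℓ=4): μ^(1)=4; μ^(2)=1/2; μ^(3)=-1; μ^(4)=-4/3

((1, 0, 0, 0); (1, 1, 0, 0); (0, 0, 0, 1); (1, 1, 1, 0))


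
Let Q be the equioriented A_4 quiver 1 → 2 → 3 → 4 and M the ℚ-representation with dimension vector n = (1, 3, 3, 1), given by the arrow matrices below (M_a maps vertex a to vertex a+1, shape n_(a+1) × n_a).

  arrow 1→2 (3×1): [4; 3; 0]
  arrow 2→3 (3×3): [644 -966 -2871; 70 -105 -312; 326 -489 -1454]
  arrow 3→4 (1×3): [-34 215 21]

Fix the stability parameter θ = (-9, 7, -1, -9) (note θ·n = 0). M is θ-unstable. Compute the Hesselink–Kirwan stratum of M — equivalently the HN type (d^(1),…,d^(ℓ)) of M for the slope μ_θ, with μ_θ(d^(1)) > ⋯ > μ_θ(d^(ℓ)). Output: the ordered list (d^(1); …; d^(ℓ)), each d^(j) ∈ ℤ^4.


Via rank(M_{q-1}∘⋯∘M_p): M ≅ I[1,3], I[2,2], I[2,3], I[3,4].
μ_θ-semistable layers: μ^(1)=7; μ^(2)=3; μ^(3)=-5; μ^(4)=-9

((0, 1, 0, 0); (0, 2, 2, 0); (0, 0, 1, 1); (1, 0, 0, 0))


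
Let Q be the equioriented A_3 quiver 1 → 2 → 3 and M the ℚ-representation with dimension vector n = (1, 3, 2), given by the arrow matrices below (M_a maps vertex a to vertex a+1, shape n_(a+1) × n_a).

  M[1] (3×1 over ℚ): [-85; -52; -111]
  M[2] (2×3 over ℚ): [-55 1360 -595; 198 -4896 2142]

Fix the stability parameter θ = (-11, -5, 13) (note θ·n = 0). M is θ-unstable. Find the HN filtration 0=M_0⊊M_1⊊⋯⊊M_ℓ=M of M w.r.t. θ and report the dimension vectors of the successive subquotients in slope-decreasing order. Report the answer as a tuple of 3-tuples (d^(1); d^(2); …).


Interval decomposition of M: I[1,2], I[2,2], I[2,3], I[3,3].
HN type (ℓ=3): μ^(1)=13; μ^(2)=-5; μ^(3)=-11

((0, 0, 2); (0, 3, 0); (1, 0, 0))


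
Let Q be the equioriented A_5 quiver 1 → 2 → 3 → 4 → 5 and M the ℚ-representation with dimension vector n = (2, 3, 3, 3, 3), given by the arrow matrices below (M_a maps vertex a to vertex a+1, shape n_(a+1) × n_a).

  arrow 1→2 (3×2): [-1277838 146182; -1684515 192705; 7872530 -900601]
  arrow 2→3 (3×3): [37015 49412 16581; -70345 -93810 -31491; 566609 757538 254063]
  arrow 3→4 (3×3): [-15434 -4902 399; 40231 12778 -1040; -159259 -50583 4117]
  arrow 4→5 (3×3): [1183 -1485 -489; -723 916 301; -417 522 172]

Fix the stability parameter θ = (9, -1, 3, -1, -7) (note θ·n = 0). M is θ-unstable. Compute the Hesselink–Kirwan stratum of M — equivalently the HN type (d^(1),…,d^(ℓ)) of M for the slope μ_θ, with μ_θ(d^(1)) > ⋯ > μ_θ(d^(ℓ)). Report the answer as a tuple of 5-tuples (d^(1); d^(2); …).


Interval decomposition of M: I[1,5]^2, I[2,5].
HN type (ℓ=2): μ^(1)=3/5; μ^(2)=-3/2

((2, 2, 2, 2, 2); (0, 1, 1, 1, 1))


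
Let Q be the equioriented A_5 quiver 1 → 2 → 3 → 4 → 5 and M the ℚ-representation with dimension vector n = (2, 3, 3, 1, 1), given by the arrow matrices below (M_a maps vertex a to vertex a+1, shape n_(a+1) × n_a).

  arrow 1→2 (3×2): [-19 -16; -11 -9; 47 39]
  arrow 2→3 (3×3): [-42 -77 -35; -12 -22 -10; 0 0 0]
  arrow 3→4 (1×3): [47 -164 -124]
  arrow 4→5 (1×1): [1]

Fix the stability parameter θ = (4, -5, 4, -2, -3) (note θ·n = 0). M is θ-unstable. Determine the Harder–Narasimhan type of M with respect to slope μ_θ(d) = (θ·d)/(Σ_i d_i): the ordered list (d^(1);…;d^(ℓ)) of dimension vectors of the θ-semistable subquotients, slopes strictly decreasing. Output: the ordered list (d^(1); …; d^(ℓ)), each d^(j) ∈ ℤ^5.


Interval decomposition of M: I[1,2]^2, I[2,5], I[3,3]^2.
HN type (ℓ=4): μ^(1)=4; μ^(2)=-1/3; μ^(3)=-1/2; μ^(4)=-5

((0, 0, 2, 0, 0); (0, 0, 1, 1, 1); (2, 2, 0, 0, 0); (0, 1, 0, 0, 0))


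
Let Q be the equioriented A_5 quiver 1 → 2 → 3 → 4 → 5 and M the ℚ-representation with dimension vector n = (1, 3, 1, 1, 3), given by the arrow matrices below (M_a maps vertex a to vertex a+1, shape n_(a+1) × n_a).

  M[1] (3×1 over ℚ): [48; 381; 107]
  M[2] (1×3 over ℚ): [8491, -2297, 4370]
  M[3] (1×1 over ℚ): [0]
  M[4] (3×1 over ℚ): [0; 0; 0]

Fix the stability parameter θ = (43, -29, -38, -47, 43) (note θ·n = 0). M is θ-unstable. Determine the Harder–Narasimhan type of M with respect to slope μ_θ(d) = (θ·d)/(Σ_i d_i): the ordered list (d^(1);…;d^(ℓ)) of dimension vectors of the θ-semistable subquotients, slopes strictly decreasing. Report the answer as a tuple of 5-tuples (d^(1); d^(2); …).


Barcode: M ≅ I[1,3], I[2,2]^2, I[4,4], I[5,5]^3. HN layers by μ_θ (4 steps, strictly decreasing):
  μ^(1)=43; μ^(2)=-8; μ^(3)=-29; μ^(4)=-47

((0, 0, 0, 0, 3); (1, 1, 1, 0, 0); (0, 2, 0, 0, 0); (0, 0, 0, 1, 0))


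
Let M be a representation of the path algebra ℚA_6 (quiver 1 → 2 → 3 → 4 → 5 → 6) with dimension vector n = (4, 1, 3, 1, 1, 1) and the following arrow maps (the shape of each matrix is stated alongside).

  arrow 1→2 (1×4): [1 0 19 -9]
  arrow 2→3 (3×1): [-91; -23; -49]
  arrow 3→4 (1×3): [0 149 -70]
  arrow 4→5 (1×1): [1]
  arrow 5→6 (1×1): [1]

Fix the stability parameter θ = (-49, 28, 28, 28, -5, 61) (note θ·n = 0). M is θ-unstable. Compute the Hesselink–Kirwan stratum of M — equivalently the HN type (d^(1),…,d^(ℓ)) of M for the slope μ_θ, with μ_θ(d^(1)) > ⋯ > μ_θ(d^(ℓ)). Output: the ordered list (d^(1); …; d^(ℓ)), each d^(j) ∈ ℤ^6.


Barcode: M ≅ I[1,1]^3, I[1,6], I[3,3]^2. HN layers by μ_θ (4 steps, strictly decreasing):
  μ^(1)=61; μ^(2)=28; μ^(3)=79/4; μ^(4)=-49

((0, 0, 0, 0, 0, 1); (0, 0, 2, 0, 0, 0); (0, 1, 1, 1, 1, 0); (4, 0, 0, 0, 0, 0))


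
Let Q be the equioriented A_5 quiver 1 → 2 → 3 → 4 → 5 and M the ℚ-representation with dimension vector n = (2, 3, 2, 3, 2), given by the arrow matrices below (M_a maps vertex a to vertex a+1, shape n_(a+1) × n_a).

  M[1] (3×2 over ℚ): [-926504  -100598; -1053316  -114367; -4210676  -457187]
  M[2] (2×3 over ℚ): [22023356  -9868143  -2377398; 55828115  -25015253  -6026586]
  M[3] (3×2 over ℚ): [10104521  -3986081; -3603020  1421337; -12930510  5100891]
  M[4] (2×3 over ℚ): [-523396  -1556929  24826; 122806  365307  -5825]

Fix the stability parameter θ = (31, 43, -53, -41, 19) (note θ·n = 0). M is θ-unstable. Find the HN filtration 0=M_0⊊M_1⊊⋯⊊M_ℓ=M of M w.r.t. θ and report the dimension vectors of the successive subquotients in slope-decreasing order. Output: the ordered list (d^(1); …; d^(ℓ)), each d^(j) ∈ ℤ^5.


Barcode: M ≅ I[1,1], I[1,5], I[2,2], I[2,5], I[4,4]. HN layers by μ_θ (6 steps, strictly decreasing):
  μ^(1)=43; μ^(2)=31; μ^(3)=19; μ^(4)=-5; μ^(5)=-17; μ^(6)=-41

((0, 1, 0, 0, 0); (1, 0, 0, 0, 0); (0, 0, 0, 0, 2); (1, 1, 1, 1, 0); (0, 1, 1, 1, 0); (0, 0, 0, 1, 0))


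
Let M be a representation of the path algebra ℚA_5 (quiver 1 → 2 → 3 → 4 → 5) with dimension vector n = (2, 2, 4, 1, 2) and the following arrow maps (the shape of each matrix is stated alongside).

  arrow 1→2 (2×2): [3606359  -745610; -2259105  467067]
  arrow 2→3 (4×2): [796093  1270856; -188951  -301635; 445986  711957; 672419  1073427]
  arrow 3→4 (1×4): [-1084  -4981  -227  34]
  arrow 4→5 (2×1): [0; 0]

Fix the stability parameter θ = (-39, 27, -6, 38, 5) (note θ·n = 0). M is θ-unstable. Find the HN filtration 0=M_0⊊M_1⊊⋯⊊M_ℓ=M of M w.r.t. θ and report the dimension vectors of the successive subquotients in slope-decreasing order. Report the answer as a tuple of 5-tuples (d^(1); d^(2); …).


Via rank(M_{q-1}∘⋯∘M_p): M ≅ I[1,3], I[1,4], I[3,3]^2, I[5,5]^2.
μ_θ-semistable layers: μ^(1)=38; μ^(2)=21/2; μ^(3)=5; μ^(4)=-6; μ^(5)=-39

((0, 0, 0, 1, 0); (0, 2, 2, 0, 0); (0, 0, 0, 0, 2); (0, 0, 2, 0, 0); (2, 0, 0, 0, 0))


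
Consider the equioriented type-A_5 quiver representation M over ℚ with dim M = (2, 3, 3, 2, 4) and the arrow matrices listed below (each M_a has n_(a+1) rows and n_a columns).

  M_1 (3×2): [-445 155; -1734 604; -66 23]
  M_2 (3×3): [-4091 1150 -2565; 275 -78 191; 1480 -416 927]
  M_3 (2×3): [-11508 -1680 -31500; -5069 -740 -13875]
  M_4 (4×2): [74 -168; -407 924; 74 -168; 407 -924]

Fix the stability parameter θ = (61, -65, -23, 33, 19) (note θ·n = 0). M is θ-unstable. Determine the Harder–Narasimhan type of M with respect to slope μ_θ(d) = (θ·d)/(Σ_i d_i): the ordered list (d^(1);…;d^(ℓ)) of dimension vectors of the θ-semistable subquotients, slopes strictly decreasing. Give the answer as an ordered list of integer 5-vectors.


Interval decomposition of M: I[1,3], I[1,4], I[2,2], I[3,3], I[4,5], I[5,5]^3.
HN type (ℓ=6): μ^(1)=33; μ^(2)=26; μ^(3)=19; μ^(4)=-9; μ^(5)=-23; μ^(6)=-65

((0, 0, 0, 1, 0); (0, 0, 0, 1, 1); (0, 0, 0, 0, 3); (2, 2, 2, 0, 0); (0, 0, 1, 0, 0); (0, 1, 0, 0, 0))


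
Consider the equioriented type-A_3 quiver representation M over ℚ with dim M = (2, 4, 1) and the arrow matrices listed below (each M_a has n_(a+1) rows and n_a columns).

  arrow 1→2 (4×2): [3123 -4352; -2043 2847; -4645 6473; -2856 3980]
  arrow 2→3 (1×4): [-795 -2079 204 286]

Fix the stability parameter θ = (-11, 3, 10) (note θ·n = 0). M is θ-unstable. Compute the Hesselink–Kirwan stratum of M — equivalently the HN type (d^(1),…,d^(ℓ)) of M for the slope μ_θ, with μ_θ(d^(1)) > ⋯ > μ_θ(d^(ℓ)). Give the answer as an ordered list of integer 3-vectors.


Via rank(M_{q-1}∘⋯∘M_p): M ≅ I[1,2], I[1,3], I[2,2]^2.
μ_θ-semistable layers: μ^(1)=10; μ^(2)=3; μ^(3)=-11

((0, 0, 1); (0, 4, 0); (2, 0, 0))


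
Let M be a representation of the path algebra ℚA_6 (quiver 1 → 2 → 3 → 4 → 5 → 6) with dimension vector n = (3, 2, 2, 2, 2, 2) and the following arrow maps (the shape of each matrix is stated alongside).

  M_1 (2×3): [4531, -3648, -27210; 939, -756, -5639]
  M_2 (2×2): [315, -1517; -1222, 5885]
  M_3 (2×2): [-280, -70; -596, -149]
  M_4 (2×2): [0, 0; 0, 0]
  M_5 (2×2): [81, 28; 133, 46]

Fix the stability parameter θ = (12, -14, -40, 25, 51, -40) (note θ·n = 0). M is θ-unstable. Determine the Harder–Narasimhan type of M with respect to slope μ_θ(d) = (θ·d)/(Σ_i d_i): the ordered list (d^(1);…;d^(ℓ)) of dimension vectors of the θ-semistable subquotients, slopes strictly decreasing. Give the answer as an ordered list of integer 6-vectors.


Barcode: M ≅ I[1,1], I[1,3], I[1,4], I[4,4], I[5,6]^2. HN layers by μ_θ (4 steps, strictly decreasing):
  μ^(1)=25; μ^(2)=12; μ^(3)=11/2; μ^(4)=-14

((0, 0, 0, 2, 0, 0); (1, 0, 0, 0, 0, 0); (0, 0, 0, 0, 2, 2); (2, 2, 2, 0, 0, 0))


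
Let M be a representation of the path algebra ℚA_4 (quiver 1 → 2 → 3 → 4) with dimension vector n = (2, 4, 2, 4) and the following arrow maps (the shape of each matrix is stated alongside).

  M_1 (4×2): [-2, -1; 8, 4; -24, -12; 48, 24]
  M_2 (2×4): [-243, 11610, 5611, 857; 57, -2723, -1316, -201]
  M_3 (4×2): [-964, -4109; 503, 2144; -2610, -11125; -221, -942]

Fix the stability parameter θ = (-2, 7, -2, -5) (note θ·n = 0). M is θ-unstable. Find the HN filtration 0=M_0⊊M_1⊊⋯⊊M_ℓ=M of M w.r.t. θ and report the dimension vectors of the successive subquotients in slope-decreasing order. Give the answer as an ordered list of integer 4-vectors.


Barcode: M ≅ I[1,1], I[1,4], I[2,2]^2, I[2,4], I[4,4]^2. HN layers by μ_θ (4 steps, strictly decreasing):
  μ^(1)=7; μ^(2)=0; μ^(3)=-2; μ^(4)=-5

((0, 2, 0, 0); (0, 2, 2, 2); (2, 0, 0, 0); (0, 0, 0, 2))
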